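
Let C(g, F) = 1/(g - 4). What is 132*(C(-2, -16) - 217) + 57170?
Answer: 28504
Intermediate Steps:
C(g, F) = 1/(-4 + g)
132*(C(-2, -16) - 217) + 57170 = 132*(1/(-4 - 2) - 217) + 57170 = 132*(1/(-6) - 217) + 57170 = 132*(-⅙ - 217) + 57170 = 132*(-1303/6) + 57170 = -28666 + 57170 = 28504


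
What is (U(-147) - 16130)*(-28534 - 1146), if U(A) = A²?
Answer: -162616720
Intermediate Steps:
(U(-147) - 16130)*(-28534 - 1146) = ((-147)² - 16130)*(-28534 - 1146) = (21609 - 16130)*(-29680) = 5479*(-29680) = -162616720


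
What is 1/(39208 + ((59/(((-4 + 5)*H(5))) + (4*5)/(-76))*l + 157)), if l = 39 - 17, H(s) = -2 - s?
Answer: 133/5210113 ≈ 2.5527e-5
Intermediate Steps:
l = 22
1/(39208 + ((59/(((-4 + 5)*H(5))) + (4*5)/(-76))*l + 157)) = 1/(39208 + ((59/(((-4 + 5)*(-2 - 1*5))) + (4*5)/(-76))*22 + 157)) = 1/(39208 + ((59/((1*(-2 - 5))) + 20*(-1/76))*22 + 157)) = 1/(39208 + ((59/((1*(-7))) - 5/19)*22 + 157)) = 1/(39208 + ((59/(-7) - 5/19)*22 + 157)) = 1/(39208 + ((59*(-1/7) - 5/19)*22 + 157)) = 1/(39208 + ((-59/7 - 5/19)*22 + 157)) = 1/(39208 + (-1156/133*22 + 157)) = 1/(39208 + (-25432/133 + 157)) = 1/(39208 - 4551/133) = 1/(5210113/133) = 133/5210113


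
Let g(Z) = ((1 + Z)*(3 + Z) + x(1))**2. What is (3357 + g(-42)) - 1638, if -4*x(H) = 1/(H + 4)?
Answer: 1023344041/400 ≈ 2.5584e+6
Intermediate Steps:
x(H) = -1/(4*(4 + H)) (x(H) = -1/(4*(H + 4)) = -1/(4*(4 + H)))
g(Z) = (-1/20 + (1 + Z)*(3 + Z))**2 (g(Z) = ((1 + Z)*(3 + Z) - 1/(16 + 4*1))**2 = ((1 + Z)*(3 + Z) - 1/(16 + 4))**2 = ((1 + Z)*(3 + Z) - 1/20)**2 = (-1/20 + (1 + Z)*(3 + Z))**2)
(3357 + g(-42)) - 1638 = (3357 + (59 + 20*(-42)**2 + 80*(-42))**2/400) - 1638 = (3357 + (59 + 20*1764 - 3360)**2/400) - 1638 = (3357 + (59 + 35280 - 3360)**2/400) - 1638 = (3357 + (1/400)*31979**2) - 1638 = (3357 + (1/400)*1022656441) - 1638 = (3357 + 1022656441/400) - 1638 = 1023999241/400 - 1638 = 1023344041/400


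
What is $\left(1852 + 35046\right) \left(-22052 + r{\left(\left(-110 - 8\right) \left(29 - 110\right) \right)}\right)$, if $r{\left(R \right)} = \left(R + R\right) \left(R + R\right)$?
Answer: $13482507208792$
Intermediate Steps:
$r{\left(R \right)} = 4 R^{2}$ ($r{\left(R \right)} = 2 R 2 R = 4 R^{2}$)
$\left(1852 + 35046\right) \left(-22052 + r{\left(\left(-110 - 8\right) \left(29 - 110\right) \right)}\right) = \left(1852 + 35046\right) \left(-22052 + 4 \left(\left(-110 - 8\right) \left(29 - 110\right)\right)^{2}\right) = 36898 \left(-22052 + 4 \left(\left(-118\right) \left(-81\right)\right)^{2}\right) = 36898 \left(-22052 + 4 \cdot 9558^{2}\right) = 36898 \left(-22052 + 4 \cdot 91355364\right) = 36898 \left(-22052 + 365421456\right) = 36898 \cdot 365399404 = 13482507208792$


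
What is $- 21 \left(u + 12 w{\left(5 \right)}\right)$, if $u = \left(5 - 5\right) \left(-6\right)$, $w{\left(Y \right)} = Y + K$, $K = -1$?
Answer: $-1008$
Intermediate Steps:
$w{\left(Y \right)} = -1 + Y$ ($w{\left(Y \right)} = Y - 1 = -1 + Y$)
$u = 0$ ($u = 0 \left(-6\right) = 0$)
$- 21 \left(u + 12 w{\left(5 \right)}\right) = - 21 \left(0 + 12 \left(-1 + 5\right)\right) = - 21 \left(0 + 12 \cdot 4\right) = - 21 \left(0 + 48\right) = \left(-21\right) 48 = -1008$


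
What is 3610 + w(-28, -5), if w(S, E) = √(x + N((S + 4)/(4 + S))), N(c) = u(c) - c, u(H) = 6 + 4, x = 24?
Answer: 3610 + √33 ≈ 3615.7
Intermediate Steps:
u(H) = 10
N(c) = 10 - c
w(S, E) = √33 (w(S, E) = √(24 + (10 - (S + 4)/(4 + S))) = √(24 + (10 - (4 + S)/(4 + S))) = √(24 + (10 - 1*1)) = √(24 + (10 - 1)) = √(24 + 9) = √33)
3610 + w(-28, -5) = 3610 + √33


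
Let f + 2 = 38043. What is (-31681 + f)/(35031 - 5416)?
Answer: 1272/5923 ≈ 0.21476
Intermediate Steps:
f = 38041 (f = -2 + 38043 = 38041)
(-31681 + f)/(35031 - 5416) = (-31681 + 38041)/(35031 - 5416) = 6360/29615 = 6360*(1/29615) = 1272/5923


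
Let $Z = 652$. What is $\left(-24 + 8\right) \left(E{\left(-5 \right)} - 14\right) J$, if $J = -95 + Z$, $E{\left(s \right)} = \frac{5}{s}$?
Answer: $133680$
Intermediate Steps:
$J = 557$ ($J = -95 + 652 = 557$)
$\left(-24 + 8\right) \left(E{\left(-5 \right)} - 14\right) J = \left(-24 + 8\right) \left(\frac{5}{-5} - 14\right) 557 = - 16 \left(5 \left(- \frac{1}{5}\right) - 14\right) 557 = - 16 \left(-1 - 14\right) 557 = \left(-16\right) \left(-15\right) 557 = 240 \cdot 557 = 133680$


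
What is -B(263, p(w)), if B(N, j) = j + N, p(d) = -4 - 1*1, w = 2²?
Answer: -258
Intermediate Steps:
w = 4
p(d) = -5 (p(d) = -4 - 1 = -5)
B(N, j) = N + j
-B(263, p(w)) = -(263 - 5) = -1*258 = -258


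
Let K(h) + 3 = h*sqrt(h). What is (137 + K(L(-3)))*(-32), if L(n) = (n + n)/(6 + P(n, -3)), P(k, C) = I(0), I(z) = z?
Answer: -4288 + 32*I ≈ -4288.0 + 32.0*I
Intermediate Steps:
P(k, C) = 0
L(n) = n/3 (L(n) = (n + n)/(6 + 0) = (2*n)/6 = (2*n)*(1/6) = n/3)
K(h) = -3 + h**(3/2) (K(h) = -3 + h*sqrt(h) = -3 + h**(3/2))
(137 + K(L(-3)))*(-32) = (137 + (-3 + ((1/3)*(-3))**(3/2)))*(-32) = (137 + (-3 + (-1)**(3/2)))*(-32) = (137 + (-3 - I))*(-32) = (134 - I)*(-32) = -4288 + 32*I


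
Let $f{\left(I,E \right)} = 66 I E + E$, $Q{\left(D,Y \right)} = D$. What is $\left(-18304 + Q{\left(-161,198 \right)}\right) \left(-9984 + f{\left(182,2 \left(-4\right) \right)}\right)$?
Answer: $1958914920$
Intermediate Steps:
$f{\left(I,E \right)} = E + 66 E I$ ($f{\left(I,E \right)} = 66 E I + E = E + 66 E I$)
$\left(-18304 + Q{\left(-161,198 \right)}\right) \left(-9984 + f{\left(182,2 \left(-4\right) \right)}\right) = \left(-18304 - 161\right) \left(-9984 + 2 \left(-4\right) \left(1 + 66 \cdot 182\right)\right) = - 18465 \left(-9984 - 8 \left(1 + 12012\right)\right) = - 18465 \left(-9984 - 96104\right) = \left(-18465\right) \left(-106088\right) = 1958914920$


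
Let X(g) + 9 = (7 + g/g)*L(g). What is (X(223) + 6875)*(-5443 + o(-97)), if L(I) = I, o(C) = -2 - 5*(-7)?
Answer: -46796500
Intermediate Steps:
o(C) = 33 (o(C) = -2 + 35 = 33)
X(g) = -9 + 8*g (X(g) = -9 + (7 + g/g)*g = -9 + (7 + 1)*g = -9 + 8*g)
(X(223) + 6875)*(-5443 + o(-97)) = ((-9 + 8*223) + 6875)*(-5443 + 33) = ((-9 + 1784) + 6875)*(-5410) = (1775 + 6875)*(-5410) = 8650*(-5410) = -46796500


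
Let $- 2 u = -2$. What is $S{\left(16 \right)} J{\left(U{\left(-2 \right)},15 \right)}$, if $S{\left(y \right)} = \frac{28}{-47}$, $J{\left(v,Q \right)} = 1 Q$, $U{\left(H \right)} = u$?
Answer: $- \frac{420}{47} \approx -8.9362$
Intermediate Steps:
$u = 1$ ($u = \left(- \frac{1}{2}\right) \left(-2\right) = 1$)
$U{\left(H \right)} = 1$
$J{\left(v,Q \right)} = Q$
$S{\left(y \right)} = - \frac{28}{47}$ ($S{\left(y \right)} = 28 \left(- \frac{1}{47}\right) = - \frac{28}{47}$)
$S{\left(16 \right)} J{\left(U{\left(-2 \right)},15 \right)} = \left(- \frac{28}{47}\right) 15 = - \frac{420}{47}$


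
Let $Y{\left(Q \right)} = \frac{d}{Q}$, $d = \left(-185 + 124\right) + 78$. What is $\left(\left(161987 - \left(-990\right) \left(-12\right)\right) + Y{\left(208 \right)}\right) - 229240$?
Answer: $- \frac{16459647}{208} \approx -79133.0$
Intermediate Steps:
$d = 17$ ($d = -61 + 78 = 17$)
$Y{\left(Q \right)} = \frac{17}{Q}$
$\left(\left(161987 - \left(-990\right) \left(-12\right)\right) + Y{\left(208 \right)}\right) - 229240 = \left(\left(161987 - \left(-990\right) \left(-12\right)\right) + \frac{17}{208}\right) - 229240 = \left(\left(161987 - 11880\right) + 17 \cdot \frac{1}{208}\right) - 229240 = \left(\left(161987 - 11880\right) + \frac{17}{208}\right) - 229240 = \left(150107 + \frac{17}{208}\right) - 229240 = \frac{31222273}{208} - 229240 = - \frac{16459647}{208}$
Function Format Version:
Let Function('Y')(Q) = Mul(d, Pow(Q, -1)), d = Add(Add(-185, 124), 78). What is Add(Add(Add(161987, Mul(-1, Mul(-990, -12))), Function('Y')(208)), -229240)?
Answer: Rational(-16459647, 208) ≈ -79133.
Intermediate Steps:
d = 17 (d = Add(-61, 78) = 17)
Function('Y')(Q) = Mul(17, Pow(Q, -1))
Add(Add(Add(161987, Mul(-1, Mul(-990, -12))), Function('Y')(208)), -229240) = Add(Add(Add(161987, Mul(-1, Mul(-990, -12))), Mul(17, Pow(208, -1))), -229240) = Add(Add(Add(161987, Mul(-1, 11880)), Mul(17, Rational(1, 208))), -229240) = Add(Add(Add(161987, -11880), Rational(17, 208)), -229240) = Add(Add(150107, Rational(17, 208)), -229240) = Add(Rational(31222273, 208), -229240) = Rational(-16459647, 208)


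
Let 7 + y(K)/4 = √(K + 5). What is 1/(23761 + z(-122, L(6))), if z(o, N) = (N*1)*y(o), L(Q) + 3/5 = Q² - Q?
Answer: 573445/13194018769 - 8820*I*√13/13194018769 ≈ 4.3462e-5 - 2.4103e-6*I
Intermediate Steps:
L(Q) = -⅗ + Q² - Q (L(Q) = -⅗ + (Q² - Q) = -⅗ + Q² - Q)
y(K) = -28 + 4*√(5 + K) (y(K) = -28 + 4*√(K + 5) = -28 + 4*√(5 + K))
z(o, N) = N*(-28 + 4*√(5 + o)) (z(o, N) = (N*1)*(-28 + 4*√(5 + o)) = N*(-28 + 4*√(5 + o)))
1/(23761 + z(-122, L(6))) = 1/(23761 + 4*(-⅗ + 6² - 1*6)*(-7 + √(5 - 122))) = 1/(23761 + 4*(-⅗ + 36 - 6)*(-7 + √(-117))) = 1/(23761 + 4*(147/5)*(-7 + 3*I*√13)) = 1/(23761 + (-4116/5 + 1764*I*√13/5)) = 1/(114689/5 + 1764*I*√13/5)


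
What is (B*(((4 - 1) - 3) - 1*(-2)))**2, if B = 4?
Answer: 64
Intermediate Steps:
(B*(((4 - 1) - 3) - 1*(-2)))**2 = (4*(((4 - 1) - 3) - 1*(-2)))**2 = (4*((3 - 3) + 2))**2 = (4*(0 + 2))**2 = (4*2)**2 = 8**2 = 64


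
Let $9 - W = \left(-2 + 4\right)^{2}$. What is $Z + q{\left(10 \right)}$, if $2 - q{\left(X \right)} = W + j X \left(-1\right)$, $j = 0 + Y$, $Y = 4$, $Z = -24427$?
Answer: $-24390$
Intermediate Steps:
$W = 5$ ($W = 9 - \left(-2 + 4\right)^{2} = 9 - 2^{2} = 9 - 4 = 5$)
$j = 4$ ($j = 0 + 4 = 4$)
$q{\left(X \right)} = -3 + 4 X$ ($q{\left(X \right)} = 2 - \left(5 + 4 X \left(-1\right)\right) = 2 - \left(5 + 4 \left(- X\right)\right) = 2 - \left(5 - 4 X\right) = 2 + \left(-5 + 4 X\right) = -3 + 4 X$)
$Z + q{\left(10 \right)} = -24427 + \left(-3 + 4 \cdot 10\right) = -24427 + \left(-3 + 40\right) = -24427 + 37 = -24390$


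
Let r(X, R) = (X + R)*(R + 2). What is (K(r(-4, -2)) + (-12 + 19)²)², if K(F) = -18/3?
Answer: 1849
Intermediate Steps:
r(X, R) = (2 + R)*(R + X) (r(X, R) = (R + X)*(2 + R) = (2 + R)*(R + X))
K(F) = -6 (K(F) = -18*⅓ = -6)
(K(r(-4, -2)) + (-12 + 19)²)² = (-6 + (-12 + 19)²)² = (-6 + 7²)² = (-6 + 49)² = 43² = 1849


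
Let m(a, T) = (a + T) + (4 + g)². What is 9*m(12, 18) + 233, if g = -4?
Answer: 503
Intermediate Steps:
m(a, T) = T + a (m(a, T) = (a + T) + (4 - 4)² = (T + a) + 0² = (T + a) + 0 = T + a)
9*m(12, 18) + 233 = 9*(18 + 12) + 233 = 9*30 + 233 = 270 + 233 = 503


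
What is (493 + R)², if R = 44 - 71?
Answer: 217156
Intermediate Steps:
R = -27
(493 + R)² = (493 - 27)² = 466² = 217156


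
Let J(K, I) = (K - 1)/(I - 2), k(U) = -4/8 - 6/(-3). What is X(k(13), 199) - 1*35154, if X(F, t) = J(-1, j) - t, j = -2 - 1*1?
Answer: -176763/5 ≈ -35353.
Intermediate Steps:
j = -3 (j = -2 - 1 = -3)
k(U) = 3/2 (k(U) = -4*⅛ - 6*(-⅓) = -½ + 2 = 3/2)
J(K, I) = (-1 + K)/(-2 + I)
X(F, t) = ⅖ - t (X(F, t) = (-1 - 1)/(-2 - 3) - t = -2/(-5) - t = -⅕*(-2) - t = ⅖ - t)
X(k(13), 199) - 1*35154 = (⅖ - 1*199) - 1*35154 = (⅖ - 199) - 35154 = -993/5 - 35154 = -176763/5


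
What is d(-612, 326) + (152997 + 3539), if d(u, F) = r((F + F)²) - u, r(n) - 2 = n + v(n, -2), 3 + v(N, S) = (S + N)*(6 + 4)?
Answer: 4833271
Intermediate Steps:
v(N, S) = -3 + 10*N + 10*S (v(N, S) = -3 + (S + N)*(6 + 4) = -3 + (N + S)*10 = -3 + (10*N + 10*S) = -3 + 10*N + 10*S)
r(n) = -21 + 11*n (r(n) = 2 + (n + (-3 + 10*n + 10*(-2))) = 2 + (n + (-3 + 10*n - 20)) = 2 + (n + (-23 + 10*n)) = 2 + (-23 + 11*n) = -21 + 11*n)
d(u, F) = -21 - u + 44*F² (d(u, F) = (-21 + 11*(F + F)²) - u = (-21 + 11*(2*F)²) - u = (-21 + 11*(4*F²)) - u = (-21 + 44*F²) - u = -21 - u + 44*F²)
d(-612, 326) + (152997 + 3539) = (-21 - 1*(-612) + 44*326²) + (152997 + 3539) = (-21 + 612 + 44*106276) + 156536 = (-21 + 612 + 4676144) + 156536 = 4676735 + 156536 = 4833271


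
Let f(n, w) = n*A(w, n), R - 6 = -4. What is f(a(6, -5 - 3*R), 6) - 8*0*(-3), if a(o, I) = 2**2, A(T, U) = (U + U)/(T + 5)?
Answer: 32/11 ≈ 2.9091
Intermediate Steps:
R = 2 (R = 6 - 4 = 2)
A(T, U) = 2*U/(5 + T) (A(T, U) = (2*U)/(5 + T) = 2*U/(5 + T))
a(o, I) = 4
f(n, w) = 2*n**2/(5 + w) (f(n, w) = n*(2*n/(5 + w)) = 2*n**2/(5 + w))
f(a(6, -5 - 3*R), 6) - 8*0*(-3) = 2*4**2/(5 + 6) - 8*0*(-3) = 2*16/11 - 0*(-3) = 2*16*(1/11) - 1*0 = 32/11 + 0 = 32/11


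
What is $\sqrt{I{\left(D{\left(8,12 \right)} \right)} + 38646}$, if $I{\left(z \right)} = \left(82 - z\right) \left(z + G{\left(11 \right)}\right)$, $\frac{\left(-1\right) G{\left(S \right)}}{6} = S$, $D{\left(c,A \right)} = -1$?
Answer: $\sqrt{33085} \approx 181.89$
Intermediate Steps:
$G{\left(S \right)} = - 6 S$
$I{\left(z \right)} = \left(-66 + z\right) \left(82 - z\right)$ ($I{\left(z \right)} = \left(82 - z\right) \left(z - 66\right) = \left(82 - z\right) \left(-66 + z\right) = \left(-66 + z\right) \left(82 - z\right)$)
$\sqrt{I{\left(D{\left(8,12 \right)} \right)} + 38646} = \sqrt{\left(-5412 - \left(-1\right)^{2} + 148 \left(-1\right)\right) + 38646} = \sqrt{\left(-5412 - 1 - 148\right) + 38646} = \sqrt{-5561 + 38646} = \sqrt{33085}$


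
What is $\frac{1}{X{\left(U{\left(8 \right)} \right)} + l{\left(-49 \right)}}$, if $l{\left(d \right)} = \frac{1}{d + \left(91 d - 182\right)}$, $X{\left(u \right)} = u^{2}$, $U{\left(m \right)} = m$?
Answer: $\frac{4690}{300159} \approx 0.015625$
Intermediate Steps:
$l{\left(d \right)} = \frac{1}{-182 + 92 d}$ ($l{\left(d \right)} = \frac{1}{d + \left(-182 + 91 d\right)} = \frac{1}{-182 + 92 d}$)
$\frac{1}{X{\left(U{\left(8 \right)} \right)} + l{\left(-49 \right)}} = \frac{1}{8^{2} + \frac{1}{2 \left(-91 + 46 \left(-49\right)\right)}} = \frac{1}{64 + \frac{1}{2 \left(-91 - 2254\right)}} = \frac{1}{64 + \frac{1}{2 \left(-2345\right)}} = \frac{1}{64 + \frac{1}{2} \left(- \frac{1}{2345}\right)} = \frac{1}{64 - \frac{1}{4690}} = \frac{1}{\frac{300159}{4690}} = \frac{4690}{300159}$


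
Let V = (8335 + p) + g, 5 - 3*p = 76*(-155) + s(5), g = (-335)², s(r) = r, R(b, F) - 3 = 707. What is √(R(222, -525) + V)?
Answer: 23*√2130/3 ≈ 353.83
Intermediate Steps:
R(b, F) = 710 (R(b, F) = 3 + 707 = 710)
g = 112225
p = 11780/3 (p = 5/3 - (76*(-155) + 5)/3 = 5/3 - (-11780 + 5)/3 = 5/3 - ⅓*(-11775) = 5/3 + 3925 = 11780/3 ≈ 3926.7)
V = 373460/3 (V = (8335 + 11780/3) + 112225 = 36785/3 + 112225 = 373460/3 ≈ 1.2449e+5)
√(R(222, -525) + V) = √(710 + 373460/3) = √(375590/3) = 23*√2130/3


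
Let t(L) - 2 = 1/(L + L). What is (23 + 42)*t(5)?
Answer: 273/2 ≈ 136.50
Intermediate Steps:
t(L) = 2 + 1/(2*L) (t(L) = 2 + 1/(L + L) = 2 + 1/(2*L))
(23 + 42)*t(5) = (23 + 42)*(2 + (1/2)/5) = 65*(2 + (1/2)*(1/5)) = 65*(2 + 1/10) = 65*(21/10) = 273/2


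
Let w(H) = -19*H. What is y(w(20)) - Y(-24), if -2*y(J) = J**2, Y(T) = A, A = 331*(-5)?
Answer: -70545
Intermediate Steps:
A = -1655
Y(T) = -1655
y(J) = -J**2/2
y(w(20)) - Y(-24) = -(-19*20)**2/2 - 1*(-1655) = -1/2*(-380)**2 + 1655 = -1/2*144400 + 1655 = -72200 + 1655 = -70545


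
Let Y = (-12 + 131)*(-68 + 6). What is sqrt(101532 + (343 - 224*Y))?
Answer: sqrt(1754547) ≈ 1324.6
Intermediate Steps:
Y = -7378 (Y = 119*(-62) = -7378)
sqrt(101532 + (343 - 224*Y)) = sqrt(101532 + (343 - 224*(-7378))) = sqrt(101532 + (343 + 1652672)) = sqrt(101532 + 1653015) = sqrt(1754547)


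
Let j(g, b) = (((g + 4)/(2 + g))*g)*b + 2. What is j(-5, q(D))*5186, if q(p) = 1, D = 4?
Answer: 5186/3 ≈ 1728.7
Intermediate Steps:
j(g, b) = 2 + b*g*(4 + g)/(2 + g) (j(g, b) = (((4 + g)/(2 + g))*g)*b + 2 = (g*(4 + g)/(2 + g))*b + 2 = b*g*(4 + g)/(2 + g) + 2 = 2 + b*g*(4 + g)/(2 + g))
j(-5, q(D))*5186 = ((4 + 2*(-5) + 1*(-5)**2 + 4*1*(-5))/(2 - 5))*5186 = ((4 - 10 + 1*25 - 20)/(-3))*5186 = -(4 - 10 + 25 - 20)/3*5186 = -1/3*(-1)*5186 = (1/3)*5186 = 5186/3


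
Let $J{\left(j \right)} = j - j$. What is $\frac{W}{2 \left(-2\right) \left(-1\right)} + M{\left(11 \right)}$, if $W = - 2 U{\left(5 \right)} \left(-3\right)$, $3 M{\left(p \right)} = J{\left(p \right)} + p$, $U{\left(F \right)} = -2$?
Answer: $\frac{2}{3} \approx 0.66667$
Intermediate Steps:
$J{\left(j \right)} = 0$
$M{\left(p \right)} = \frac{p}{3}$ ($M{\left(p \right)} = \frac{0 + p}{3} = \frac{p}{3}$)
$W = -12$ ($W = \left(-2\right) \left(-2\right) \left(-3\right) = 4 \left(-3\right) = -12$)
$\frac{W}{2 \left(-2\right) \left(-1\right)} + M{\left(11 \right)} = \frac{1}{2 \left(-2\right) \left(-1\right)} \left(-12\right) + \frac{1}{3} \cdot 11 = \frac{1}{\left(-4\right) \left(-1\right)} \left(-12\right) + \frac{11}{3} = \frac{1}{4} \left(-12\right) + \frac{11}{3} = -3 + \frac{11}{3} = \frac{2}{3}$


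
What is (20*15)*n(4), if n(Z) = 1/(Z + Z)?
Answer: 75/2 ≈ 37.500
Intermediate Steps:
n(Z) = 1/(2*Z)
(20*15)*n(4) = (20*15)*((½)/4) = 300*((½)*(¼)) = 300*(⅛) = 75/2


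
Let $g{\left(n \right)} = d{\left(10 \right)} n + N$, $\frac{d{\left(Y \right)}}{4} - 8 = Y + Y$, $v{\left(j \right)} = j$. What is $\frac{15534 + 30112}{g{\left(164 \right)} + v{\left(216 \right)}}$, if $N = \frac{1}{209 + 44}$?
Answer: $\frac{11548438}{4701753} \approx 2.4562$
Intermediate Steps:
$N = \frac{1}{253} \approx 0.0039526$
$d{\left(Y \right)} = 32 + 8 Y$ ($d{\left(Y \right)} = 32 + 4 \left(Y + Y\right) = 32 + 4 \cdot 2 Y = 32 + 8 Y$)
$g{\left(n \right)} = \frac{1}{253} + 112 n$ ($g{\left(n \right)} = \left(32 + 8 \cdot 10\right) n + \frac{1}{253} = \left(32 + 80\right) n + \frac{1}{253} = 112 n + \frac{1}{253} = \frac{1}{253} + 112 n$)
$\frac{15534 + 30112}{g{\left(164 \right)} + v{\left(216 \right)}} = \frac{15534 + 30112}{\left(\frac{1}{253} + 112 \cdot 164\right) + 216} = \frac{45646}{\left(\frac{1}{253} + 18368\right) + 216} = \frac{45646}{\frac{4647105}{253} + 216} = \frac{45646}{\frac{4701753}{253}} = 45646 \cdot \frac{253}{4701753} = \frac{11548438}{4701753}$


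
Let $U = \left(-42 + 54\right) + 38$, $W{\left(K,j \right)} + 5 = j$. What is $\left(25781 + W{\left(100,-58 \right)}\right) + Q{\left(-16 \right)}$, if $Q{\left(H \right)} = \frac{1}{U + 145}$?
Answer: $\frac{5015011}{195} \approx 25718.0$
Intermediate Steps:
$W{\left(K,j \right)} = -5 + j$
$U = 50$ ($U = 12 + 38 = 50$)
$Q{\left(H \right)} = \frac{1}{195}$ ($Q{\left(H \right)} = \frac{1}{50 + 145} = \frac{1}{195}$)
$\left(25781 + W{\left(100,-58 \right)}\right) + Q{\left(-16 \right)} = \left(25781 - 63\right) + \frac{1}{195} = 25718 + \frac{1}{195} = \frac{5015011}{195}$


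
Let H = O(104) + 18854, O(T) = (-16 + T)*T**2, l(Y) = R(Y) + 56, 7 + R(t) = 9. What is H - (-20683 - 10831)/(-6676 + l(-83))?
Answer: 3211904801/3309 ≈ 9.7066e+5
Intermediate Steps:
R(t) = 2 (R(t) = -7 + 9 = 2)
l(Y) = 58 (l(Y) = 2 + 56 = 58)
O(T) = T**2*(-16 + T)
H = 970662 (H = 104**2*(-16 + 104) + 18854 = 10816*88 + 18854 = 951808 + 18854 = 970662)
H - (-20683 - 10831)/(-6676 + l(-83)) = 970662 - (-20683 - 10831)/(-6676 + 58) = 970662 - (-31514)/(-6618) = 970662 - (-31514)*(-1)/6618 = 970662 - 1*15757/3309 = 970662 - 15757/3309 = 3211904801/3309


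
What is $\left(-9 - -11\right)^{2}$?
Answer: $4$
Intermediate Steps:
$\left(-9 - -11\right)^{2} = \left(-9 + \left(6 + 5\right)\right)^{2} = \left(-9 + 11\right)^{2} = 2^{2} = 4$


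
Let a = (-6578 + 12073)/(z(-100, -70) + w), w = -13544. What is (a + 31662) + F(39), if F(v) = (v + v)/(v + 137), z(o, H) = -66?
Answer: 3792099139/119768 ≈ 31662.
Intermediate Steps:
F(v) = 2*v/(137 + v) (F(v) = (2*v)/(137 + v) = 2*v/(137 + v))
a = -1099/2722 (a = (-6578 + 12073)/(-66 - 13544) = 5495/(-13610) = 5495*(-1/13610) = -1099/2722 ≈ -0.40375)
(a + 31662) + F(39) = (-1099/2722 + 31662) + 2*39/(137 + 39) = 86182865/2722 + 2*39/176 = 86182865/2722 + 2*39*(1/176) = 86182865/2722 + 39/88 = 3792099139/119768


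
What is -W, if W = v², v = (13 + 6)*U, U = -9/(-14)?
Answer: -29241/196 ≈ -149.19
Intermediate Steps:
U = 9/14 (U = -9*(-1/14) = 9/14 ≈ 0.64286)
v = 171/14 (v = (13 + 6)*(9/14) = 19*(9/14) = 171/14 ≈ 12.214)
W = 29241/196 (W = (171/14)² = 29241/196 ≈ 149.19)
-W = -1*29241/196 = -29241/196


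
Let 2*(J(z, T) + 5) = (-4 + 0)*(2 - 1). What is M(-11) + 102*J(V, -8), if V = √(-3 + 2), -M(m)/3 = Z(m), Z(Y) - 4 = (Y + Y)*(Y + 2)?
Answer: -1320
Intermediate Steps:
Z(Y) = 4 + 2*Y*(2 + Y) (Z(Y) = 4 + (Y + Y)*(Y + 2) = 4 + (2*Y)*(2 + Y) = 4 + 2*Y*(2 + Y))
M(m) = -12 - 12*m - 6*m² (M(m) = -3*(4 + 2*m² + 4*m) = -12 - 12*m - 6*m²)
V = I (V = √(-1) = I ≈ 1.0*I)
J(z, T) = -7 (J(z, T) = -5 + ((-4 + 0)*(2 - 1))/2 = -5 + (-4*1)/2 = -5 + (½)*(-4) = -5 - 2 = -7)
M(-11) + 102*J(V, -8) = (-12 - 12*(-11) - 6*(-11)²) + 102*(-7) = (-12 + 132 - 6*121) - 714 = (-12 + 132 - 726) - 714 = -606 - 714 = -1320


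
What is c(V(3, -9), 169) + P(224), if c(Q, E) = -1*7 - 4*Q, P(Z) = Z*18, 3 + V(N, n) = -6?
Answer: 4061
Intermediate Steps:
V(N, n) = -9 (V(N, n) = -3 - 6 = -9)
P(Z) = 18*Z
c(Q, E) = -7 - 4*Q
c(V(3, -9), 169) + P(224) = (-7 - 4*(-9)) + 18*224 = (-7 + 36) + 4032 = 29 + 4032 = 4061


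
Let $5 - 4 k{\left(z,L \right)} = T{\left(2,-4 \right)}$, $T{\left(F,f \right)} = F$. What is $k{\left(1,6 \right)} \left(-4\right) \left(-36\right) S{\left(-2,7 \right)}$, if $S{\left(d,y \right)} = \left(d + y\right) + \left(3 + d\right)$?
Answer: $648$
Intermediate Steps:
$k{\left(z,L \right)} = \frac{3}{4}$ ($k{\left(z,L \right)} = \frac{5}{4} - \frac{1}{2} = \frac{3}{4}$)
$S{\left(d,y \right)} = 3 + y + 2 d$
$k{\left(1,6 \right)} \left(-4\right) \left(-36\right) S{\left(-2,7 \right)} = \frac{3}{4} \left(-4\right) \left(-36\right) \left(3 + 7 + 2 \left(-2\right)\right) = \left(-3\right) \left(-36\right) \left(3 + 7 - 4\right) = 108 \cdot 6 = 648$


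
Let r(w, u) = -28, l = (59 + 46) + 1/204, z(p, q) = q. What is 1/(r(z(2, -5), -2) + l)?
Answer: 204/15709 ≈ 0.012986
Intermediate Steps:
l = 21421/204 (l = 105 + 1/204 = 21421/204 ≈ 105.00)
1/(r(z(2, -5), -2) + l) = 1/(-28 + 21421/204) = 1/(15709/204) = 204/15709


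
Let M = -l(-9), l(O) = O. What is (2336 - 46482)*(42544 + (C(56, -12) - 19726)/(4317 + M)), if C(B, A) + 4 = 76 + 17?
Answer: -4061999430611/2163 ≈ -1.8779e+9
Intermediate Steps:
C(B, A) = 89 (C(B, A) = -4 + (76 + 17) = -4 + 93 = 89)
M = 9 (M = -1*(-9) = 9)
(2336 - 46482)*(42544 + (C(56, -12) - 19726)/(4317 + M)) = (2336 - 46482)*(42544 + (89 - 19726)/(4317 + 9)) = -44146*(42544 - 19637/4326) = -44146*184025707/4326 = -4061999430611/2163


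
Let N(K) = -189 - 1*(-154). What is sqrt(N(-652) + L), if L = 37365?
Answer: sqrt(37330) ≈ 193.21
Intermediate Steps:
N(K) = -35 (N(K) = -189 + 154 = -35)
sqrt(N(-652) + L) = sqrt(-35 + 37365) = sqrt(37330)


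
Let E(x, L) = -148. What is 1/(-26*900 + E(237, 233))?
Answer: -1/23548 ≈ -4.2466e-5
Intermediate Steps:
1/(-26*900 + E(237, 233)) = 1/(-26*900 - 148) = 1/(-23400 - 148) = 1/(-23548) = -1/23548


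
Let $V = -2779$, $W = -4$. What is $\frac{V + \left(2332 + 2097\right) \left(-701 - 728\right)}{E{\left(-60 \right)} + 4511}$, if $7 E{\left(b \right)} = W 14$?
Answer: $- \frac{6331820}{4503} \approx -1406.1$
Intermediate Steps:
$E{\left(b \right)} = -8$ ($E{\left(b \right)} = \frac{\left(-4\right) 14}{7} = \frac{1}{7} \left(-56\right) = -8$)
$\frac{V + \left(2332 + 2097\right) \left(-701 - 728\right)}{E{\left(-60 \right)} + 4511} = \frac{-2779 + \left(2332 + 2097\right) \left(-701 - 728\right)}{-8 + 4511} = \frac{-2779 + 4429 \left(-1429\right)}{4503} = \left(-2779 - 6329041\right) \frac{1}{4503} = \left(-6331820\right) \frac{1}{4503} = - \frac{6331820}{4503}$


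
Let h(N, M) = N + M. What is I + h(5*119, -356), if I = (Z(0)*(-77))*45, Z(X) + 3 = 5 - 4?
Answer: 7169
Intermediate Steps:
Z(X) = -2 (Z(X) = -3 + (5 - 4) = -3 + 1 = -2)
h(N, M) = M + N
I = 6930 (I = -2*(-77)*45 = 154*45 = 6930)
I + h(5*119, -356) = 6930 + (-356 + 5*119) = 6930 + (-356 + 595) = 6930 + 239 = 7169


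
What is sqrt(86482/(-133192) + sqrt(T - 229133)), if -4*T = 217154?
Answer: sqrt(-719919409 + 554378402*I*sqrt(1133686))/33298 ≈ 16.305 + 16.325*I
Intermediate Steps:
T = -108577/2 (T = -1/4*217154 = -108577/2 ≈ -54289.)
sqrt(86482/(-133192) + sqrt(T - 229133)) = sqrt(86482/(-133192) + sqrt(-108577/2 - 229133)) = sqrt(86482*(-1/133192) + sqrt(-566843/2)) = sqrt(-43241/66596 + I*sqrt(1133686)/2)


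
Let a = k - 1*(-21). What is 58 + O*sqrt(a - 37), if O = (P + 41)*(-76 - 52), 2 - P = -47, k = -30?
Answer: 58 - 11520*I*sqrt(46) ≈ 58.0 - 78133.0*I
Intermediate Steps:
P = 49 (P = 2 - 1*(-47) = 2 + 47 = 49)
a = -9 (a = -30 - 1*(-21) = -30 + 21 = -9)
O = -11520 (O = (49 + 41)*(-76 - 52) = 90*(-128) = -11520)
58 + O*sqrt(a - 37) = 58 - 11520*sqrt(-9 - 37) = 58 - 11520*I*sqrt(46)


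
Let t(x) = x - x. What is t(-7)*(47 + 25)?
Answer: 0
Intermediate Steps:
t(x) = 0
t(-7)*(47 + 25) = 0*(47 + 25) = 0*72 = 0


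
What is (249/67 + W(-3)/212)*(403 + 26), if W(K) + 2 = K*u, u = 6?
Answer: 5517798/3551 ≈ 1553.9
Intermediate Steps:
W(K) = -2 + 6*K (W(K) = -2 + K*6 = -2 + 6*K)
(249/67 + W(-3)/212)*(403 + 26) = (249/67 + (-2 + 6*(-3))/212)*(403 + 26) = (249*(1/67) + (-2 - 18)*(1/212))*429 = (249/67 - 20*1/212)*429 = (249/67 - 5/53)*429 = (12862/3551)*429 = 5517798/3551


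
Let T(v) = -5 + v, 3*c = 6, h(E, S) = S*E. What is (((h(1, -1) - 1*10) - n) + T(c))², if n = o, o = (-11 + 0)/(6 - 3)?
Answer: 961/9 ≈ 106.78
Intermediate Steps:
h(E, S) = E*S
c = 2 (c = (⅓)*6 = 2)
o = -11/3 ≈ -3.6667
n = -11/3 ≈ -3.6667
(((h(1, -1) - 1*10) - n) + T(c))² = (((1*(-1) - 1*10) - 1*(-11/3)) + (-5 + 2))² = (((-1 - 10) + 11/3) - 3)² = ((-11 + 11/3) - 3)² = (-22/3 - 3)² = (-31/3)² = 961/9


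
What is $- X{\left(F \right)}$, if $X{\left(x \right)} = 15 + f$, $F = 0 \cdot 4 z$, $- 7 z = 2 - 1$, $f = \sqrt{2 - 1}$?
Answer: $-16$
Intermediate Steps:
$f = 1$ ($f = \sqrt{1} = 1$)
$z = - \frac{1}{7}$ ($z = - \frac{2 - 1}{7} = \left(- \frac{1}{7}\right) 1 = - \frac{1}{7} \approx -0.14286$)
$F = 0$ ($F = 0 \cdot 4 \left(- \frac{1}{7}\right) = 0 \left(- \frac{1}{7}\right) = 0$)
$X{\left(x \right)} = 16$ ($X{\left(x \right)} = 15 + 1 = 16$)
$- X{\left(F \right)} = \left(-1\right) 16 = -16$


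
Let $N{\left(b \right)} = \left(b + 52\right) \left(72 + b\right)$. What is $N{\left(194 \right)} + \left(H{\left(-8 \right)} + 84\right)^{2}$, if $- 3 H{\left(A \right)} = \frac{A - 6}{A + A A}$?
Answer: $\frac{10440865}{144} \approx 72506.0$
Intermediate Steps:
$H{\left(A \right)} = - \frac{-6 + A}{3 \left(A + A^{2}\right)}$ ($H{\left(A \right)} = - \frac{\left(A - 6\right) \frac{1}{A + A A}}{3} = - \frac{\left(-6 + A\right) \frac{1}{A + A^{2}}}{3} = - \frac{\frac{1}{A + A^{2}} \left(-6 + A\right)}{3} = - \frac{-6 + A}{3 \left(A + A^{2}\right)}$)
$N{\left(b \right)} = \left(52 + b\right) \left(72 + b\right)$
$N{\left(194 \right)} + \left(H{\left(-8 \right)} + 84\right)^{2} = \left(3744 + 194^{2} + 124 \cdot 194\right) + \left(\frac{6 - -8}{3 \left(-8\right) \left(1 - 8\right)} + 84\right)^{2} = \left(3744 + 37636 + 24056\right) + \left(\frac{1}{3} \left(- \frac{1}{8}\right) \frac{1}{-7} \left(6 + 8\right) + 84\right)^{2} = 65436 + \left(\frac{1}{3} \left(- \frac{1}{8}\right) \left(- \frac{1}{7}\right) 14 + 84\right)^{2} = 65436 + \left(\frac{1}{12} + 84\right)^{2} = 65436 + \left(\frac{1009}{12}\right)^{2} = 65436 + \frac{1018081}{144} = \frac{10440865}{144}$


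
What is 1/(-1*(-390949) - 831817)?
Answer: -1/440868 ≈ -2.2683e-6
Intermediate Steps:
1/(-1*(-390949) - 831817) = 1/(390949 - 831817) = 1/(-440868) = -1/440868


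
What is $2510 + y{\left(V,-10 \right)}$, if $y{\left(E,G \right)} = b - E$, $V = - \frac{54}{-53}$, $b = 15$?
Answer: $\frac{133771}{53} \approx 2524.0$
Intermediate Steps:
$V = \frac{54}{53}$ ($V = \left(-54\right) \left(- \frac{1}{53}\right) = \frac{54}{53} \approx 1.0189$)
$y{\left(E,G \right)} = 15 - E$
$2510 + y{\left(V,-10 \right)} = 2510 + \left(15 - \frac{54}{53}\right) = 2510 + \frac{741}{53} = \frac{133771}{53}$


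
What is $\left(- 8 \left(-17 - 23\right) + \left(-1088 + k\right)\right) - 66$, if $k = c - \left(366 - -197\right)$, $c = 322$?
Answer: $-1075$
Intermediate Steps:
$k = -241$ ($k = 322 - \left(366 - -197\right) = 322 - \left(366 + 197\right) = 322 - 563 = -241$)
$\left(- 8 \left(-17 - 23\right) + \left(-1088 + k\right)\right) - 66 = \left(- 8 \left(-17 - 23\right) - 1329\right) - 66 = \left(\left(-8\right) \left(-40\right) - 1329\right) - 66 = \left(320 - 1329\right) - 66 = -1009 - 66 = -1075$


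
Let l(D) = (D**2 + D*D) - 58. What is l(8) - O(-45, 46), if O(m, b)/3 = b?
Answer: -68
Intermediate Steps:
l(D) = -58 + 2*D**2 (l(D) = (D**2 + D**2) - 58 = 2*D**2 - 58 = -58 + 2*D**2)
O(m, b) = 3*b
l(8) - O(-45, 46) = (-58 + 2*8**2) - 3*46 = (-58 + 2*64) - 1*138 = (-58 + 128) - 138 = 70 - 138 = -68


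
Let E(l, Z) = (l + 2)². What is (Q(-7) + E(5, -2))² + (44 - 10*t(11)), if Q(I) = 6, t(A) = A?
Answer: 2959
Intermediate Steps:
E(l, Z) = (2 + l)²
(Q(-7) + E(5, -2))² + (44 - 10*t(11)) = (6 + (2 + 5)²)² + (44 - 10*11) = (6 + 7²)² + (44 - 110) = (6 + 49)² - 66 = 55² - 66 = 3025 - 66 = 2959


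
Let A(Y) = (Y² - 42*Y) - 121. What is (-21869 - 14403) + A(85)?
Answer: -32738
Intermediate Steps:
A(Y) = -121 + Y² - 42*Y
(-21869 - 14403) + A(85) = (-21869 - 14403) + (-121 + 85² - 42*85) = -36272 + (-121 + 7225 - 3570) = -36272 + 3534 = -32738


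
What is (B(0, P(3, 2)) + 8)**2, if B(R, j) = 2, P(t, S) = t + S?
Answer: 100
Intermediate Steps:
P(t, S) = S + t
(B(0, P(3, 2)) + 8)**2 = (2 + 8)**2 = 10**2 = 100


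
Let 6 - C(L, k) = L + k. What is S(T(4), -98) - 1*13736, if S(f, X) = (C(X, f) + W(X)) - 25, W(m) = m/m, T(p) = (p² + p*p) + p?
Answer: -13692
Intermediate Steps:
T(p) = p + 2*p² (T(p) = (p² + p²) + p = 2*p² + p = p + 2*p²)
W(m) = 1
C(L, k) = 6 - L - k (C(L, k) = 6 - (L + k) = 6 + (-L - k) = 6 - L - k)
S(f, X) = -18 - X - f (S(f, X) = ((6 - X - f) + 1) - 25 = (7 - X - f) - 25 = -18 - X - f)
S(T(4), -98) - 1*13736 = (-18 - 1*(-98) - 4*(1 + 2*4)) - 1*13736 = (-18 + 98 - 4*(1 + 8)) - 13736 = (-18 + 98 - 4*9) - 13736 = (-18 + 98 - 1*36) - 13736 = (-18 + 98 - 36) - 13736 = 44 - 13736 = -13692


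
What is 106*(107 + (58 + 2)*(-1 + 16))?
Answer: 106742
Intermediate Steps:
106*(107 + (58 + 2)*(-1 + 16)) = 106*(107 + 60*15) = 106*(107 + 900) = 106*1007 = 106742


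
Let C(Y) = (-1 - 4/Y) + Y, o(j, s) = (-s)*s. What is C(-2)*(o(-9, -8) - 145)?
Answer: 209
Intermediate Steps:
o(j, s) = -s²
C(Y) = -1 + Y - 4/Y
C(-2)*(o(-9, -8) - 145) = (-1 - 2 - 4/(-2))*(-1*(-8)² - 145) = (-1 - 2 - 4*(-½))*(-1*64 - 145) = (-1 - 2 + 2)*(-64 - 145) = -1*(-209) = 209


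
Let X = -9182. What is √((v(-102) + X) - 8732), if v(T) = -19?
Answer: I*√17933 ≈ 133.91*I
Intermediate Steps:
√((v(-102) + X) - 8732) = √((-19 - 9182) - 8732) = √(-9201 - 8732) = √(-17933) = I*√17933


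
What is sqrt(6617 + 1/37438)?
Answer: sqrt(9274412673186)/37438 ≈ 81.345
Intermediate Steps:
sqrt(6617 + 1/37438) = sqrt(247727247/37438) = sqrt(9274412673186)/37438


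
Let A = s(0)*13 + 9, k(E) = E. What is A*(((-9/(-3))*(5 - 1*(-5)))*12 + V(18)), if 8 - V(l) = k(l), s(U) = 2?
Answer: 12250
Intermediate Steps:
V(l) = 8 - l
A = 35 (A = 2*13 + 9 = 26 + 9 = 35)
A*(((-9/(-3))*(5 - 1*(-5)))*12 + V(18)) = 35*(((-9/(-3))*(5 - 1*(-5)))*12 + (8 - 1*18)) = 35*(((-9*(-⅓))*(5 + 5))*12 + (8 - 18)) = 35*((3*10)*12 - 10) = 35*(30*12 - 10) = 35*(360 - 10) = 35*350 = 12250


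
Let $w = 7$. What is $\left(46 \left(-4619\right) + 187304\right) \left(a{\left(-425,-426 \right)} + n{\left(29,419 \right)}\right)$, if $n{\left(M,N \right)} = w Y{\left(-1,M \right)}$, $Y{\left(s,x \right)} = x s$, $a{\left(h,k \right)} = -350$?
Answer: $13919010$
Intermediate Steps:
$Y{\left(s,x \right)} = s x$
$n{\left(M,N \right)} = - 7 M$ ($n{\left(M,N \right)} = 7 \left(- M\right) = - 7 M$)
$\left(46 \left(-4619\right) + 187304\right) \left(a{\left(-425,-426 \right)} + n{\left(29,419 \right)}\right) = \left(46 \left(-4619\right) + 187304\right) \left(-350 - 203\right) = \left(-212474 + 187304\right) \left(-350 - 203\right) = \left(-25170\right) \left(-553\right) = 13919010$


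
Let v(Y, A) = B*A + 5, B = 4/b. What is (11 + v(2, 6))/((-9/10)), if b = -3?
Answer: -80/9 ≈ -8.8889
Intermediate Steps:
B = -4/3 (B = 4/(-3) = 4*(-1/3) = -4/3 ≈ -1.3333)
v(Y, A) = 5 - 4*A/3 (v(Y, A) = -4*A/3 + 5 = 5 - 4*A/3)
(11 + v(2, 6))/((-9/10)) = (11 + (5 - 4/3*6))/((-9/10)) = (11 + (5 - 8))/((-9*1/10)) = (11 - 3)/(-9/10) = 8*(-10/9) = -80/9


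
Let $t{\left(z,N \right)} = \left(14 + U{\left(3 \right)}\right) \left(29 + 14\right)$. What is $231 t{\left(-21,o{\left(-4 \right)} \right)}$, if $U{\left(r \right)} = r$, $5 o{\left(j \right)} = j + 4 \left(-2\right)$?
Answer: $168861$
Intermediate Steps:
$o{\left(j \right)} = - \frac{8}{5} + \frac{j}{5}$ ($o{\left(j \right)} = \frac{j + 4 \left(-2\right)}{5} = \frac{j - 8}{5} = \frac{-8 + j}{5} = - \frac{8}{5} + \frac{j}{5}$)
$t{\left(z,N \right)} = 731$ ($t{\left(z,N \right)} = \left(14 + 3\right) \left(29 + 14\right) = 17 \cdot 43 = 731$)
$231 t{\left(-21,o{\left(-4 \right)} \right)} = 231 \cdot 731 = 168861$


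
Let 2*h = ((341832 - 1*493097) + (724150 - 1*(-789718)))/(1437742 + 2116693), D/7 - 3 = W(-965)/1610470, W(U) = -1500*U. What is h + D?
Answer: 31464611577531/1144862186890 ≈ 27.483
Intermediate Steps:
D = 4395237/161047 (D = 21 + 7*(-1500*(-965)/1610470) = 21 + 7*(1447500*(1/1610470)) = 21 + 7*(144750/161047) = 21 + 1013250/161047 = 4395237/161047 ≈ 27.292)
h = 1362603/7108870 (h = (((341832 - 1*493097) + (724150 - 1*(-789718)))/(1437742 + 2116693))/2 = (((341832 - 493097) + (724150 + 789718))/3554435)/2 = ((-151265 + 1513868)*(1/3554435))/2 = (1362603*(1/3554435))/2 = (1/2)*(1362603/3554435) = 1362603/7108870 ≈ 0.19168)
h + D = 1362603/7108870 + 4395237/161047 = 31464611577531/1144862186890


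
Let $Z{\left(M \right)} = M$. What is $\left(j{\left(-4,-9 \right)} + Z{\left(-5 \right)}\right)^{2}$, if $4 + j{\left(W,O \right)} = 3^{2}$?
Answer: $0$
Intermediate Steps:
$j{\left(W,O \right)} = 5$ ($j{\left(W,O \right)} = -4 + 3^{2} = -4 + 9 = 5$)
$\left(j{\left(-4,-9 \right)} + Z{\left(-5 \right)}\right)^{2} = \left(5 - 5\right)^{2} = 0^{2} = 0$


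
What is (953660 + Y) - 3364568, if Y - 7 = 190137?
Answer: -2220764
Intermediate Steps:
Y = 190144 (Y = 7 + 190137 = 190144)
(953660 + Y) - 3364568 = (953660 + 190144) - 3364568 = 1143804 - 3364568 = -2220764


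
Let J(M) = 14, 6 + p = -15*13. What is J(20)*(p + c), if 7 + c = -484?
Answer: -9688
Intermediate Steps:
p = -201 (p = -6 - 15*13 = -6 - 195 = -201)
c = -491 (c = -7 - 484 = -491)
J(20)*(p + c) = 14*(-201 - 491) = 14*(-692) = -9688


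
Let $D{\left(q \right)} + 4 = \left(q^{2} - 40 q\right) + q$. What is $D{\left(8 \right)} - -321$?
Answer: $69$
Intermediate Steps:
$D{\left(q \right)} = -4 + q^{2} - 39 q$ ($D{\left(q \right)} = -4 + \left(\left(q^{2} - 40 q\right) + q\right) = -4 + \left(q^{2} - 39 q\right) = -4 + q^{2} - 39 q$)
$D{\left(8 \right)} - -321 = \left(-4 + 8^{2} - 312\right) - -321 = \left(-4 + 64 - 312\right) + \left(-861 + 1182\right) = -252 + 321 = 69$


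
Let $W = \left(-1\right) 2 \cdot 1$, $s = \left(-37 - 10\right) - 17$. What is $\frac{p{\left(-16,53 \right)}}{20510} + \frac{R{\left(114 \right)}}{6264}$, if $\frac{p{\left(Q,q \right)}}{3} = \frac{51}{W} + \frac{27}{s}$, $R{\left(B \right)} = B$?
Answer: $\frac{705149}{48942720} \approx 0.014408$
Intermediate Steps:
$s = -64$ ($s = -47 - 17 = -64$)
$W = -2$ ($W = \left(-2\right) 1 = -2$)
$p{\left(Q,q \right)} = - \frac{4977}{64}$ ($p{\left(Q,q \right)} = 3 \left(\frac{51}{-2} + \frac{27}{-64}\right) = 3 \left(51 \left(- \frac{1}{2}\right) + 27 \left(- \frac{1}{64}\right)\right) = 3 \left(- \frac{51}{2} - \frac{27}{64}\right) = 3 \left(- \frac{1659}{64}\right) = - \frac{4977}{64}$)
$\frac{p{\left(-16,53 \right)}}{20510} + \frac{R{\left(114 \right)}}{6264} = - \frac{4977}{64 \cdot 20510} + \frac{114}{6264} = \left(- \frac{4977}{64}\right) \frac{1}{20510} + 114 \cdot \frac{1}{6264} = - \frac{711}{187520} + \frac{19}{1044} = \frac{705149}{48942720}$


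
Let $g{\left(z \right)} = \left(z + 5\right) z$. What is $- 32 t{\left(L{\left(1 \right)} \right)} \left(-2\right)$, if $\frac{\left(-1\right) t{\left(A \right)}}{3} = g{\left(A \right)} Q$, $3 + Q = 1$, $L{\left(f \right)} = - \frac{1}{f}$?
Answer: $-1536$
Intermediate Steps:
$g{\left(z \right)} = z \left(5 + z\right)$ ($g{\left(z \right)} = \left(5 + z\right) z = z \left(5 + z\right)$)
$Q = -2$ ($Q = -3 + 1 = -2$)
$t{\left(A \right)} = 6 A \left(5 + A\right)$ ($t{\left(A \right)} = - 3 A \left(5 + A\right) \left(-2\right) = - 3 \left(- 2 A \left(5 + A\right)\right) = 6 A \left(5 + A\right)$)
$- 32 t{\left(L{\left(1 \right)} \right)} \left(-2\right) = - 32 \cdot 6 \left(- 1^{-1}\right) \left(5 - 1^{-1}\right) \left(-2\right) = - 32 \cdot 6 \left(\left(-1\right) 1\right) \left(5 - 1\right) \left(-2\right) = - 32 \cdot 6 \left(-1\right) \left(5 - 1\right) \left(-2\right) = - 32 \cdot 6 \left(-1\right) 4 \left(-2\right) = \left(-32\right) \left(-24\right) \left(-2\right) = 768 \left(-2\right) = -1536$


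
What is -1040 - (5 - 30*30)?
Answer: -145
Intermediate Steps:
-1040 - (5 - 30*30) = -1040 - (5 - 900) = -1040 - 1*(-895) = -1040 + 895 = -145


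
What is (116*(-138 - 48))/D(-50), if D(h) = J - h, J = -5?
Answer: -7192/15 ≈ -479.47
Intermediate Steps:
D(h) = -5 - h
(116*(-138 - 48))/D(-50) = (116*(-138 - 48))/(-5 - 1*(-50)) = (116*(-186))/(-5 + 50) = -21576/45 = -21576*1/45 = -7192/15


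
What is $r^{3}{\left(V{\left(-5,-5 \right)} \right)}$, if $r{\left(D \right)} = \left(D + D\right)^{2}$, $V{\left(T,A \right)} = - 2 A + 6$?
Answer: $1073741824$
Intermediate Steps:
$V{\left(T,A \right)} = 6 - 2 A$
$r{\left(D \right)} = 4 D^{2}$ ($r{\left(D \right)} = \left(2 D\right)^{2} = 4 D^{2}$)
$r^{3}{\left(V{\left(-5,-5 \right)} \right)} = \left(4 \left(6 - -10\right)^{2}\right)^{3} = \left(4 \left(6 + 10\right)^{2}\right)^{3} = \left(4 \cdot 16^{2}\right)^{3} = \left(4 \cdot 256\right)^{3} = 1024^{3} = 1073741824$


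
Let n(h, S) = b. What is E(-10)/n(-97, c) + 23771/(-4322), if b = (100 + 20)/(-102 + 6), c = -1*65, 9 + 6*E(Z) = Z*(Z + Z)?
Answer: -929/30 ≈ -30.967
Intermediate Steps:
E(Z) = -3/2 + Z²/3 (E(Z) = -3/2 + (Z*(Z + Z))/6 = -3/2 + (Z*(2*Z))/6 = -3/2 + (2*Z²)/6 = -3/2 + Z²/3)
c = -65
b = -5/4 (b = 120/(-96) = 120*(-1/96) = -5/4 ≈ -1.2500)
n(h, S) = -5/4
E(-10)/n(-97, c) + 23771/(-4322) = (-3/2 + (⅓)*(-10)²)/(-5/4) + 23771/(-4322) = (-3/2 + (⅓)*100)*(-⅘) + 23771*(-1/4322) = (-3/2 + 100/3)*(-⅘) - 11/2 = (191/6)*(-⅘) - 11/2 = -382/15 - 11/2 = -929/30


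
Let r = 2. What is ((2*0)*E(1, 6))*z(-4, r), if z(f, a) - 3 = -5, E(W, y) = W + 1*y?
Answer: 0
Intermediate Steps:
E(W, y) = W + y
z(f, a) = -2 (z(f, a) = 3 - 5 = -2)
((2*0)*E(1, 6))*z(-4, r) = ((2*0)*(1 + 6))*(-2) = (0*7)*(-2) = 0*(-2) = 0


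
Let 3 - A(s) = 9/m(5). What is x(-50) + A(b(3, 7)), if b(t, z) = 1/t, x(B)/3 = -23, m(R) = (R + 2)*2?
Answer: -933/14 ≈ -66.643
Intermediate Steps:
m(R) = 4 + 2*R (m(R) = (2 + R)*2 = 4 + 2*R)
x(B) = -69 (x(B) = 3*(-23) = -69)
A(s) = 33/14 (A(s) = 3 - 9/(4 + 2*5) = 3 - 9/(4 + 10) = 3 - 9/14 = 33/14)
x(-50) + A(b(3, 7)) = -69 + 33/14 = -933/14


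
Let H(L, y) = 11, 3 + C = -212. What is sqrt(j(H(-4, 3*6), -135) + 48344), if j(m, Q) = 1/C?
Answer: sqrt(2234701185)/215 ≈ 219.87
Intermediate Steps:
C = -215 (C = -3 - 212 = -215)
j(m, Q) = -1/215 (j(m, Q) = 1/(-215) = -1/215)
sqrt(j(H(-4, 3*6), -135) + 48344) = sqrt(-1/215 + 48344) = sqrt(10393959/215) = sqrt(2234701185)/215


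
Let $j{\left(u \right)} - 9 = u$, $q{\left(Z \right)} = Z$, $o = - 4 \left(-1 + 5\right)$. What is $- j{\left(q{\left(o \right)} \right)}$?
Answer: $7$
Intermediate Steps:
$o = -16$ ($o = \left(-4\right) 4 = -16$)
$j{\left(u \right)} = 9 + u$
$- j{\left(q{\left(o \right)} \right)} = - (9 - 16) = \left(-1\right) \left(-7\right) = 7$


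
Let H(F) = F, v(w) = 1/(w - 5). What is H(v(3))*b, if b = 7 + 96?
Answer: -103/2 ≈ -51.500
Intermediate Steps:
v(w) = 1/(-5 + w)
b = 103
H(v(3))*b = 103/(-5 + 3) = 103/(-2) = -½*103 = -103/2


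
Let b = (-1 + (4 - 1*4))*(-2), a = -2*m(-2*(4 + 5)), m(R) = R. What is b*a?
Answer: 72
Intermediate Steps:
a = 36 (a = -(-4)*(4 + 5) = -(-4)*9 = -2*(-18) = 36)
b = 2 (b = (-1 + (4 - 4))*(-2) = (-1 + 0)*(-2) = -1*(-2) = 2)
b*a = 2*36 = 72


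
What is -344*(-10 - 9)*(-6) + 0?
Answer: -39216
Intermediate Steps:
-344*(-10 - 9)*(-6) + 0 = -(-6536)*(-6) + 0 = -344*114 + 0 = -39216 + 0 = -39216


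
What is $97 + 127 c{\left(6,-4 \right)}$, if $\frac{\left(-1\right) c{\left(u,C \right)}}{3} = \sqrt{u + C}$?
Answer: $97 - 381 \sqrt{2} \approx -441.82$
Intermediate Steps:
$c{\left(u,C \right)} = - 3 \sqrt{C + u}$ ($c{\left(u,C \right)} = - 3 \sqrt{u + C} = - 3 \sqrt{C + u}$)
$97 + 127 c{\left(6,-4 \right)} = 97 + 127 \left(- 3 \sqrt{-4 + 6}\right) = 97 + 127 \left(- 3 \sqrt{2}\right) = 97 - 381 \sqrt{2}$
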